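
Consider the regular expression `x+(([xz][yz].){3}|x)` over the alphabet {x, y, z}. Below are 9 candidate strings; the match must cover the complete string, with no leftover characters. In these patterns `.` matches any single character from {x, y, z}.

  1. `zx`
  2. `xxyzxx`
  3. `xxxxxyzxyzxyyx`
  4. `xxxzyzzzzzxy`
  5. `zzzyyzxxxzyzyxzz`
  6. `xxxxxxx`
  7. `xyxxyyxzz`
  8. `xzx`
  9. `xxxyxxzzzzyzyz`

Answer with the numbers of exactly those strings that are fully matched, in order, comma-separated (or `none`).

6

1 → no match — must start with `x`
2 → no match
3 → no match
4 → no match
5 → no match — must start with `x`
6 → match
7 → no match
8 → no match
9 → no match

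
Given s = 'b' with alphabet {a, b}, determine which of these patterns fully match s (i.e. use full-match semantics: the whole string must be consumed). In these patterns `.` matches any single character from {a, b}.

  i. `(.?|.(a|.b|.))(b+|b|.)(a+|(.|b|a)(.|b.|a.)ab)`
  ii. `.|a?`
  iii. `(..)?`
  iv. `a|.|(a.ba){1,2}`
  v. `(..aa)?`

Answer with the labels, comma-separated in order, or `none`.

i → no match
ii → match
iii → no match
iv → match
v → no match

ii, iv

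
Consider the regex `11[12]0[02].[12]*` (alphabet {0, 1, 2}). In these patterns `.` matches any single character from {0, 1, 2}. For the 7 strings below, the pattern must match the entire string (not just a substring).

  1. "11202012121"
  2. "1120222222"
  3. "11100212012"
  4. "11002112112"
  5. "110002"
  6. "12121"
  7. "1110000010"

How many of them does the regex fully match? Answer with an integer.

1 → match
2 → match
3 → no match
4 → no match
5 → no match
6 → no match — must start with "11"
7 → no match
Total matched: 2

2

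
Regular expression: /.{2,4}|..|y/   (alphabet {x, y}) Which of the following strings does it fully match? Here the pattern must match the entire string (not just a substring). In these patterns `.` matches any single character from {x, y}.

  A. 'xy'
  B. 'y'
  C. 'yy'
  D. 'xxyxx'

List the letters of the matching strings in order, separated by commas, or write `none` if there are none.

A → match
B → match
C → match
D → no match

A, B, C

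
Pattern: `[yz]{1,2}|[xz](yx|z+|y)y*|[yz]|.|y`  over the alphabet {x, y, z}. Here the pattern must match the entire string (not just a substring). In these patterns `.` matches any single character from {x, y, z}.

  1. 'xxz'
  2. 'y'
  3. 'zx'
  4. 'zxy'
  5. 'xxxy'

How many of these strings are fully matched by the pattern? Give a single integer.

1 → no match
2 → match
3 → no match
4 → no match
5 → no match
Total matched: 1

1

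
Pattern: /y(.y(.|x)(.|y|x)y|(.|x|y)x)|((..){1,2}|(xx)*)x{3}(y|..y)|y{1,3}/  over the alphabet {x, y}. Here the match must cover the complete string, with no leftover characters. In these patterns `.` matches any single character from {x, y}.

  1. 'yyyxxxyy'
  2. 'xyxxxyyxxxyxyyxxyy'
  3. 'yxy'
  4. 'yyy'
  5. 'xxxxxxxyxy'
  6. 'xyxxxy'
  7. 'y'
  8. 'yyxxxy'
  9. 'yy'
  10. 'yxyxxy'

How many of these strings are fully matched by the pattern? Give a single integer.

7

1 → no match
2 → no match
3 → no match
4 → match
5 → match
6 → match
7 → match
8 → match
9 → match
10 → match
Total matched: 7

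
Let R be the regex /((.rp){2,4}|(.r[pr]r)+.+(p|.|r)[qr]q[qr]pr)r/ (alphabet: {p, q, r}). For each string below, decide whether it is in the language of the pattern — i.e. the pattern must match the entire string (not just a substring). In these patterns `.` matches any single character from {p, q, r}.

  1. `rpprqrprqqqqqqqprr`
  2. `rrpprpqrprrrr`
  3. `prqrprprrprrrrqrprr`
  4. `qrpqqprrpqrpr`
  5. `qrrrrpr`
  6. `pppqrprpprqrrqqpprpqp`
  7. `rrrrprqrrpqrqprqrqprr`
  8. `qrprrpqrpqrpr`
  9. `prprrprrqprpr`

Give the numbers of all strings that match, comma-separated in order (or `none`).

1 → no match
2 → no match
3 → no match
4 → no match
5 → no match
6 → no match — must end with `r`
7 → no match
8 → match
9 → no match

8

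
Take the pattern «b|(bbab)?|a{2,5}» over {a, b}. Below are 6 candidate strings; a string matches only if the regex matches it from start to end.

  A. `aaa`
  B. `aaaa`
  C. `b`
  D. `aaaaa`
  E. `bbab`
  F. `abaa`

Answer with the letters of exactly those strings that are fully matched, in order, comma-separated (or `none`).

A → match
B → match
C → match
D → match
E → match
F → no match

A, B, C, D, E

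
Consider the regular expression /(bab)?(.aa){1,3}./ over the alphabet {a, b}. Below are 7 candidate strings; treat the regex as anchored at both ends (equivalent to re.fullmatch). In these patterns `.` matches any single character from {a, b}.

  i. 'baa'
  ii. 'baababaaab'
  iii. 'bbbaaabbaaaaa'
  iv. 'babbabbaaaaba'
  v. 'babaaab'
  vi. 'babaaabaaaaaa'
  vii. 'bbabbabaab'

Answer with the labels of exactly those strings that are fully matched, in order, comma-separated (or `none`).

i → no match
ii → no match
iii → no match
iv → no match
v → match
vi → match
vii → no match

v, vi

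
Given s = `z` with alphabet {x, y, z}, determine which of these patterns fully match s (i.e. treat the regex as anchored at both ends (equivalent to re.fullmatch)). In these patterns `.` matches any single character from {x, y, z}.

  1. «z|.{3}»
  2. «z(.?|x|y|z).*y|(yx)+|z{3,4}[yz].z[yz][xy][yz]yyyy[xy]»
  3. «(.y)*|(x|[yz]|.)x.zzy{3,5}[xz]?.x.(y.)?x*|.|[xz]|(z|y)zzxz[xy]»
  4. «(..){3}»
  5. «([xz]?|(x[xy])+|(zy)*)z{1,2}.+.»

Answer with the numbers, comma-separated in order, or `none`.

1, 3

1 → match
2 → no match
3 → match
4 → no match
5 → no match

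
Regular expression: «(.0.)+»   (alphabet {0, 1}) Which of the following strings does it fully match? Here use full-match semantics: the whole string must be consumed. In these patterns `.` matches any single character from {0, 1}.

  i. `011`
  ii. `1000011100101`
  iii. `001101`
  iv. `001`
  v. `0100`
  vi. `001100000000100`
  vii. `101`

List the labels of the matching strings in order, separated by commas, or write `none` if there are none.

i → no match
ii → no match
iii → match
iv → match
v → no match
vi → match
vii → match

iii, iv, vi, vii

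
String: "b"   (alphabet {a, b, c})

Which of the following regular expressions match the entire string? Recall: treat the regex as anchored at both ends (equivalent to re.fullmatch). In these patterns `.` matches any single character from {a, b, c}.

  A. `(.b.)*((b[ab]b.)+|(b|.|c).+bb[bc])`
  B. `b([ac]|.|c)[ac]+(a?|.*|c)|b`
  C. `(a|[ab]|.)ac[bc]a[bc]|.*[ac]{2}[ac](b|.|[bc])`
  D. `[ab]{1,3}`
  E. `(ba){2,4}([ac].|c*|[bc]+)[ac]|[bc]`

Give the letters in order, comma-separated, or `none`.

B, D, E

A → no match
B → match
C → no match
D → match
E → match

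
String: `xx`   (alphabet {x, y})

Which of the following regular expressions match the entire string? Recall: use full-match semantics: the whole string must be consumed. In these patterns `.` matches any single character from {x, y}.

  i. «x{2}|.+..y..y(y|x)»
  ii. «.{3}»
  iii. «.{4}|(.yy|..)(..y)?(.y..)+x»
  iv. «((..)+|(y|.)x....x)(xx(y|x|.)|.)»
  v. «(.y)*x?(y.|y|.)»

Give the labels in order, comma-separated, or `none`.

i, v

i → match
ii → no match
iii → no match
iv → no match
v → match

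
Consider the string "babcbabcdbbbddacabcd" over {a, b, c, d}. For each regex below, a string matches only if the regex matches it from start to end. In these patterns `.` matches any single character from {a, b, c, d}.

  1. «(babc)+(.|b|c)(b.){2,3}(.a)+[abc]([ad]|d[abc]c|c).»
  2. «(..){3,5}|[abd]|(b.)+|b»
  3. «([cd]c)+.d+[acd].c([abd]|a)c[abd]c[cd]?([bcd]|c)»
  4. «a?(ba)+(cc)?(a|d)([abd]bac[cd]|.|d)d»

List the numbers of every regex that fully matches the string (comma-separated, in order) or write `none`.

1

1 → match
2 → no match
3 → no match
4 → no match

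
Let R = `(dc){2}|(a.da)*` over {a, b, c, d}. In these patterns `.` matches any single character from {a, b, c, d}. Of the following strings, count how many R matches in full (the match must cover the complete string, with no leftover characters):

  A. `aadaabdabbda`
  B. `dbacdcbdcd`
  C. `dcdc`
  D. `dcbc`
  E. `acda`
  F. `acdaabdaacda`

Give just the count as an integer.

3

A → no match
B → no match
C → match
D → no match
E → match
F → match
Total matched: 3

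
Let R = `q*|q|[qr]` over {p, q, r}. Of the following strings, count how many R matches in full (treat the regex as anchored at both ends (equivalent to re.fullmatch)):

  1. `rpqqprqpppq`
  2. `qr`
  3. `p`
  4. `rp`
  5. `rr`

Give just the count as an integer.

1. `rpqqprqpppq` → no match
2. `qr` → no match
3. `p` → no match
4. `rp` → no match
5. `rr` → no match
Total matched: 0

0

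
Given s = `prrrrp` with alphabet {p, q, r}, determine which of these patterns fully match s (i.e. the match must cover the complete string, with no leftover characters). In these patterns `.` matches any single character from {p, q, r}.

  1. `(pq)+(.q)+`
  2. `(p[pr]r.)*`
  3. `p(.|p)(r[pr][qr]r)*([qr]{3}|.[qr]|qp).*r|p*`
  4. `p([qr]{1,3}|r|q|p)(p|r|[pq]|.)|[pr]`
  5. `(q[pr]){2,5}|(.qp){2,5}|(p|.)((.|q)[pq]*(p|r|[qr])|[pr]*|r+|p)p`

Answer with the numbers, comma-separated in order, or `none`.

1 → no match — must start with `pq`
2 → no match
3 → no match
4 → no match
5 → match

5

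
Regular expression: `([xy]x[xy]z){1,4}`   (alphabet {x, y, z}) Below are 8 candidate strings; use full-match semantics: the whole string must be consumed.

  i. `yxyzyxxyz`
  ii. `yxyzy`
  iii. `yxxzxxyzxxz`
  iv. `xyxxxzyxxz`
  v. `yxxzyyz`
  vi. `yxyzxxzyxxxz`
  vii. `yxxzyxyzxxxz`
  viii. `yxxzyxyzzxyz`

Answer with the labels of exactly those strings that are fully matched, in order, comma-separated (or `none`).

vii

i → no match
ii → no match — must end with `z`
iii → no match
iv → no match
v → no match
vi → no match
vii → match
viii → no match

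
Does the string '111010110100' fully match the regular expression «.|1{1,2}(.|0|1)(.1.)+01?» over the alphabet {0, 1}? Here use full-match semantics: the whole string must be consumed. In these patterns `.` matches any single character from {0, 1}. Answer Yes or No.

No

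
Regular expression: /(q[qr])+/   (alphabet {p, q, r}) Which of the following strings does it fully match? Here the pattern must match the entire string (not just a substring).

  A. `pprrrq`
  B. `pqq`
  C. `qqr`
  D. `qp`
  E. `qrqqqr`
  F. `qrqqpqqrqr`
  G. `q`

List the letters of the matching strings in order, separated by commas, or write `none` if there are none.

E

A. `pprrrq` → no match — must start with `q`
B. `pqq` → no match — must start with `q`
C. `qqr` → no match
D. `qp` → no match
E. `qrqqqr` → match
F. `qrqqpqqrqr` → no match
G. `q` → no match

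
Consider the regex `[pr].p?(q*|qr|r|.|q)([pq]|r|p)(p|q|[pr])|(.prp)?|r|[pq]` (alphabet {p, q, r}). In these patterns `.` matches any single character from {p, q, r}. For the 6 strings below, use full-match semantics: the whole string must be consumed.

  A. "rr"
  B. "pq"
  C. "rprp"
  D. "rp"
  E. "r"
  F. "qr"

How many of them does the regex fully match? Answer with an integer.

A → no match
B → no match
C → match
D → no match
E → match
F → no match
Total matched: 2

2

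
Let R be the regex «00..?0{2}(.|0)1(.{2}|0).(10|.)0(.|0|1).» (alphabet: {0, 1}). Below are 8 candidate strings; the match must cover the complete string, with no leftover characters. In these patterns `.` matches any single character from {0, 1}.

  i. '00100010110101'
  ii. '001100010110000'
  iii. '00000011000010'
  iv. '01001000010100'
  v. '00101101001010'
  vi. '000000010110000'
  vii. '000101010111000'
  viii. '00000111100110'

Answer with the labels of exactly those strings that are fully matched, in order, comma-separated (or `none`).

ii, iii, vi

i → no match
ii → match
iii → match
iv → no match — must start with '00'
v → no match
vi → match
vii → no match
viii → no match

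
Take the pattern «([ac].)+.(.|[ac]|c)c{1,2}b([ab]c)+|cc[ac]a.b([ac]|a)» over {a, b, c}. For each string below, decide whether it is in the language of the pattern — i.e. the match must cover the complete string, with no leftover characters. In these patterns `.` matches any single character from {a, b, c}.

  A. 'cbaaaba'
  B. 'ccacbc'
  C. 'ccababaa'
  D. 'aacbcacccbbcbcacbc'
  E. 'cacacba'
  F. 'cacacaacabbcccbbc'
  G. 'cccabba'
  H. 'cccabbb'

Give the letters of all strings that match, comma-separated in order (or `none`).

A → no match
B → no match
C → no match
D → match
E → no match
F → match
G → match
H → no match

D, F, G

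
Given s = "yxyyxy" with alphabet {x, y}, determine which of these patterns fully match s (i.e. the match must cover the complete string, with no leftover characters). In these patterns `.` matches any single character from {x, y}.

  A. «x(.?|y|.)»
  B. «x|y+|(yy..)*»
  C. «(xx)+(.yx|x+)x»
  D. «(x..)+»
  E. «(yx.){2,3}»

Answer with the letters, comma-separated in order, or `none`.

E

A → no match — must start with "x"
B → no match
C → no match — must start with "xx"
D → no match — must start with "x"
E → match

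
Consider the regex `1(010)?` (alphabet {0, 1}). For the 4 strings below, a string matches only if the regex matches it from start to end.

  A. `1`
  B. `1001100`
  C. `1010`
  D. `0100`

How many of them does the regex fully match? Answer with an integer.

2

A → match
B → no match
C → match
D → no match — must start with `1`
Total matched: 2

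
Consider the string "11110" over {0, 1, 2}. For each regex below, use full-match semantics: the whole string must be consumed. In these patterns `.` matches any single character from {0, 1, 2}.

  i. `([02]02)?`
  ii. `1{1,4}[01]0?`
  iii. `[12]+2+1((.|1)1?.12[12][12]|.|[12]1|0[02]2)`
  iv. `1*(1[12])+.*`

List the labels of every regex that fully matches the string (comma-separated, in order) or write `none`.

i → no match
ii → match
iii → no match
iv → match

ii, iv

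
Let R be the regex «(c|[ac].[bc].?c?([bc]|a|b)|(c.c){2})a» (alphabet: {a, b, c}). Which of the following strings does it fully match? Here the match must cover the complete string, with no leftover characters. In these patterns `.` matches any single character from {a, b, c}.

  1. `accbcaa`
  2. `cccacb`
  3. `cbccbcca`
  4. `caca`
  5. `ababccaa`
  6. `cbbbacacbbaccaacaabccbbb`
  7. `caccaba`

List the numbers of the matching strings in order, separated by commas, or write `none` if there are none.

1. `accbcaa` → match
2. `cccacb` → no match — must end with `a`
3. `cbccbcca` → no match
4. `caca` → no match
5. `ababccaa` → no match
6 → no match — must end with `a`
7. `caccaba` → no match

1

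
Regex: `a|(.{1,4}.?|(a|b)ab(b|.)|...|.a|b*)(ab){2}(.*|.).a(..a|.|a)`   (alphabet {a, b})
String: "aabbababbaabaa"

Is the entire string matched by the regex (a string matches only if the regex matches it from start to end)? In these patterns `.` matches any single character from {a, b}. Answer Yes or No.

Yes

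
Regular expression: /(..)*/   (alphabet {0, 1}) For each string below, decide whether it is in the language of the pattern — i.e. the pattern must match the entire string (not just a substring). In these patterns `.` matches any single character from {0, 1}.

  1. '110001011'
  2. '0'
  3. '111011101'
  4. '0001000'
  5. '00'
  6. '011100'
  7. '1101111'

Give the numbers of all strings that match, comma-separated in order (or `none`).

5, 6

1 → no match
2 → no match
3 → no match
4 → no match
5 → match
6 → match
7 → no match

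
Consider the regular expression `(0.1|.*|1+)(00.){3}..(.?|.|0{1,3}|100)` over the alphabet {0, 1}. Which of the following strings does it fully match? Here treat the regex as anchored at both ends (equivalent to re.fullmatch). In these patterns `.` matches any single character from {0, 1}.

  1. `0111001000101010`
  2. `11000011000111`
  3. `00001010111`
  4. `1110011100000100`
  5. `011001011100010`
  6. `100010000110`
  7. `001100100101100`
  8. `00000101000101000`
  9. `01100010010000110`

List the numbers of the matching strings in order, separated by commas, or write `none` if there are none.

none

1 → no match
2 → no match
3 → no match
4 → no match
5 → no match
6 → no match
7 → no match
8 → no match
9 → no match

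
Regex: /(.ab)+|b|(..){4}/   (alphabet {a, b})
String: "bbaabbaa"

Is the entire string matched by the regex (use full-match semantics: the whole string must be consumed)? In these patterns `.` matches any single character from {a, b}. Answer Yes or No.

Yes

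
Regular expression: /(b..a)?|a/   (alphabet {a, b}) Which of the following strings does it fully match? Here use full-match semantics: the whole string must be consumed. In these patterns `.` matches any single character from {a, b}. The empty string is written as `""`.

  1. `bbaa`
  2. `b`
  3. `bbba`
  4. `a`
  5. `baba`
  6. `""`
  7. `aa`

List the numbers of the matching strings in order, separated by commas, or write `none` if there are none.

1, 3, 4, 5, 6

1 → match
2 → no match
3 → match
4 → match
5 → match
6 → match
7 → no match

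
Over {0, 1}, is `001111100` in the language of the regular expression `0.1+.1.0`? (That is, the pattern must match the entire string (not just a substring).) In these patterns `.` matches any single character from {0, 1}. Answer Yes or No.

Yes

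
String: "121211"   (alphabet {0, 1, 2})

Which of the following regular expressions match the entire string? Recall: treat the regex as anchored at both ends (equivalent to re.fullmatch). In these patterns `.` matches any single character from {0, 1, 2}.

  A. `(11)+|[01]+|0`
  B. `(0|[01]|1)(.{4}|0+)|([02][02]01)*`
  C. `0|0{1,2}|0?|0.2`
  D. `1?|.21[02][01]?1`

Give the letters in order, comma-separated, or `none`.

D

A → no match
B → no match
C → no match
D → match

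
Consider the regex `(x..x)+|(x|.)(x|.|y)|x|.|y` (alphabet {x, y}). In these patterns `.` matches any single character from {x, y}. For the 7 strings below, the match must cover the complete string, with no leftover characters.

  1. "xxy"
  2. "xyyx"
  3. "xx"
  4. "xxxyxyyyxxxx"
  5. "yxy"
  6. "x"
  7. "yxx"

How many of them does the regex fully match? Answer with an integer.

1 → no match
2 → match
3 → match
4 → no match
5 → no match
6 → match
7 → no match
Total matched: 3

3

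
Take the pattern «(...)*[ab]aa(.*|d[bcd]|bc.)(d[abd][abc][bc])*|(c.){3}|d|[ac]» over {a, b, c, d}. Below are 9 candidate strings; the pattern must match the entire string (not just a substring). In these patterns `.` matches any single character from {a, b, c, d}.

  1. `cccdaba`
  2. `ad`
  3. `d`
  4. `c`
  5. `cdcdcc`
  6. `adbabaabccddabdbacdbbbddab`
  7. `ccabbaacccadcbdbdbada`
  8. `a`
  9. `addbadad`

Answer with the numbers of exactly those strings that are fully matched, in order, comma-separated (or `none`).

1 → no match
2 → no match
3 → match
4 → match
5 → match
6 → no match
7 → no match
8 → match
9 → no match

3, 4, 5, 8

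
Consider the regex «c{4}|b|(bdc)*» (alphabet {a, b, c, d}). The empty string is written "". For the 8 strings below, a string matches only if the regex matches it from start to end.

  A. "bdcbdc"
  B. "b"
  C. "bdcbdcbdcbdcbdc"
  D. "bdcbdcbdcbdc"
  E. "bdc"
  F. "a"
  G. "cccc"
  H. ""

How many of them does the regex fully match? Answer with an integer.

A. "bdcbdc" → match
B. "b" → match
C → match
D. "bdcbdcbdcbdc" → match
E. "bdc" → match
F. "a" → no match
G. "cccc" → match
H. "" → match
Total matched: 7

7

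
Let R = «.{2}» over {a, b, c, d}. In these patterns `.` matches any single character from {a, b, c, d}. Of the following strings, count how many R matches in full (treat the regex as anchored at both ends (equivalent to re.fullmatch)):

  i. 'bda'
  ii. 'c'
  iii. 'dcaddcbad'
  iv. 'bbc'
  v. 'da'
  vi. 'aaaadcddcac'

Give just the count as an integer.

1

i → no match
ii → no match
iii → no match
iv → no match
v → match
vi → no match
Total matched: 1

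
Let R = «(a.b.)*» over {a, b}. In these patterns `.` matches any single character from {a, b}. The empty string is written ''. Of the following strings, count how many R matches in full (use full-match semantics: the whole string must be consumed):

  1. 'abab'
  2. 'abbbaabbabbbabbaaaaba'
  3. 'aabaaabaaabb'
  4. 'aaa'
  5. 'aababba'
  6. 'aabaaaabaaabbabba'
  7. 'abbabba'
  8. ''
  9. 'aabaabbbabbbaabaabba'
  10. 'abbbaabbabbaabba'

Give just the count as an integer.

1 → no match
2 → no match
3 → match
4 → no match
5 → no match
6 → no match
7 → no match
8 → match
9 → match
10 → match
Total matched: 4

4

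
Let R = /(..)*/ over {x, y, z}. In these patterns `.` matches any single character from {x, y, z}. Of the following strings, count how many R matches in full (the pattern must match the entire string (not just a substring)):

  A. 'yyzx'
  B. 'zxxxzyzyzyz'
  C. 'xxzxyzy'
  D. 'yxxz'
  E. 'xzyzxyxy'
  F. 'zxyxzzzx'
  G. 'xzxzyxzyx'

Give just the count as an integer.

A → match
B → no match
C → no match
D → match
E → match
F → match
G → no match
Total matched: 4

4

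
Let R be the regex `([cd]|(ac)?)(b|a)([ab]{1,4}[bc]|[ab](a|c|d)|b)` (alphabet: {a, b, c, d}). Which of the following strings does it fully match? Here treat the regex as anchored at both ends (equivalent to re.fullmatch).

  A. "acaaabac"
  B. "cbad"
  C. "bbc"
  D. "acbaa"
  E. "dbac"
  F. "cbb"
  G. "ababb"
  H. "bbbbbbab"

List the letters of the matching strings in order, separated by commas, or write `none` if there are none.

A. "acaaabac" → match
B. "cbad" → match
C. "bbc" → match
D. "acbaa" → match
E. "dbac" → match
F. "cbb" → match
G. "ababb" → match
H. "bbbbbbab" → no match

A, B, C, D, E, F, G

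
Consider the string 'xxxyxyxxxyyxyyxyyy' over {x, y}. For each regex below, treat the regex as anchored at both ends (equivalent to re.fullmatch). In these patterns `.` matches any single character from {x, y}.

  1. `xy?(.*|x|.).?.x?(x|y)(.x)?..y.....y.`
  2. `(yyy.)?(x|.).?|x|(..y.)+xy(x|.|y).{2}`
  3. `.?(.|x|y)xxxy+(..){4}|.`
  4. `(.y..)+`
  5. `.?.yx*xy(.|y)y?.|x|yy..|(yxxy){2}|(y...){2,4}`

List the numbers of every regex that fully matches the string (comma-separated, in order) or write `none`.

1 → match
2 → no match
3 → no match
4 → no match
5 → no match

1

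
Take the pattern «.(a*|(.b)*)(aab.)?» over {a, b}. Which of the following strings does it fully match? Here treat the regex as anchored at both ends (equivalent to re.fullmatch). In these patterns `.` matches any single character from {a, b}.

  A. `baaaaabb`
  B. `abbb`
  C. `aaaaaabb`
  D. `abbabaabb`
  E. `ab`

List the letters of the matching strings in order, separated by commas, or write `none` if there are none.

A, C, D

A → match
B → no match
C → match
D → match
E → no match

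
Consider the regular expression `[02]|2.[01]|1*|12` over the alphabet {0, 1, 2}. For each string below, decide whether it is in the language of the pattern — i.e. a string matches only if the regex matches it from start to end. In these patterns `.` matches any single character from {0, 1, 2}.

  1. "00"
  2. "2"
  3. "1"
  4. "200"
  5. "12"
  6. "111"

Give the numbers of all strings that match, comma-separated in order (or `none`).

2, 3, 4, 5, 6

1 → no match
2 → match
3 → match
4 → match
5 → match
6 → match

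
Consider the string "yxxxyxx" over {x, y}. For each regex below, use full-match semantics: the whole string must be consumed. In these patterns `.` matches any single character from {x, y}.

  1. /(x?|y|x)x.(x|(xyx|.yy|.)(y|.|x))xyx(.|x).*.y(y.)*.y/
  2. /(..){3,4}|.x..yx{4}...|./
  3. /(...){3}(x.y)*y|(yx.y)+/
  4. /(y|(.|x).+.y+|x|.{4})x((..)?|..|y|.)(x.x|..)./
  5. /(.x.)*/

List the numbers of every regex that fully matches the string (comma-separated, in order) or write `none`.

4

1 → no match — must end with "y"
2 → no match
3 → no match — must end with "y"
4 → match
5 → no match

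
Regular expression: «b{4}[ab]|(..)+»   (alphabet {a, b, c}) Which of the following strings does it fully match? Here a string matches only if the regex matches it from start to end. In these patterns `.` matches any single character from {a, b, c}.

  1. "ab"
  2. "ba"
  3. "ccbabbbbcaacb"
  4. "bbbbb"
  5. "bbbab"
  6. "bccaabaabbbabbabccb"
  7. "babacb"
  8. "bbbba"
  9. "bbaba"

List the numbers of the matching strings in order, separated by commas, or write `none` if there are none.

1 → match
2 → match
3 → no match
4 → match
5 → no match
6 → no match
7 → match
8 → match
9 → no match

1, 2, 4, 7, 8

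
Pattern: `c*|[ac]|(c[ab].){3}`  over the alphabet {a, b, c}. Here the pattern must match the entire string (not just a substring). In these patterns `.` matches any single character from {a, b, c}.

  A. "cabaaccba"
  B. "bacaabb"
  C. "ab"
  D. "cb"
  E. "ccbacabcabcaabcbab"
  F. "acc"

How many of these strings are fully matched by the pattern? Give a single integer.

0

A → no match
B → no match
C → no match
D → no match
E → no match
F → no match
Total matched: 0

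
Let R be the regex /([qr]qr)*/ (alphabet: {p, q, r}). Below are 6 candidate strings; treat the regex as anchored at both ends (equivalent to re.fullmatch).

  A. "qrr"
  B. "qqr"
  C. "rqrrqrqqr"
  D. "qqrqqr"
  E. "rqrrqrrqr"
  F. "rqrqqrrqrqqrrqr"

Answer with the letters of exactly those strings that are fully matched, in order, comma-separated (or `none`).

A → no match
B → match
C → match
D → match
E → match
F → match

B, C, D, E, F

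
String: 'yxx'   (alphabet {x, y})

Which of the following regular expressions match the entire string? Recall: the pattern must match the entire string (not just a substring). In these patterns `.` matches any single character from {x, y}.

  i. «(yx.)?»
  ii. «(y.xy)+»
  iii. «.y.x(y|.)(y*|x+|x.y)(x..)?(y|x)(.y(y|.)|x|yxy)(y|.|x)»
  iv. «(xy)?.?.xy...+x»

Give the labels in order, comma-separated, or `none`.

i

i → match
ii → no match — must end with 'xy'
iii → no match
iv → no match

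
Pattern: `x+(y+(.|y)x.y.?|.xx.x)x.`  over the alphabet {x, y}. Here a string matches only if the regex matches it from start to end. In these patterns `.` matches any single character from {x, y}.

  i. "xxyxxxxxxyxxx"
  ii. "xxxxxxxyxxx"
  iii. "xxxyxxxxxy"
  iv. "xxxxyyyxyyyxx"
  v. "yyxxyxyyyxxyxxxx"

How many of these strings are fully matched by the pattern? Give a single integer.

i → no match
ii → match
iii → match
iv → match
v → no match — must start with "x"
Total matched: 3

3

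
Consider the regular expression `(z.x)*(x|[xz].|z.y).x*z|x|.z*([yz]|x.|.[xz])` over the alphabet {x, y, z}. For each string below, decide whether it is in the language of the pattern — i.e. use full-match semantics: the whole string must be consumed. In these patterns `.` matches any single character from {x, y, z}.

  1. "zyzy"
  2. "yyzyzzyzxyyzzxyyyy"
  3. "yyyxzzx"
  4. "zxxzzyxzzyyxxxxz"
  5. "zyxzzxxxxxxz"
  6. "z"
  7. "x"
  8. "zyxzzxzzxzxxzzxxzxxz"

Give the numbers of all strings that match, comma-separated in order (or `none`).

5, 7, 8

1 → no match
2 → no match
3 → no match
4 → no match
5 → match
6 → no match
7 → match
8 → match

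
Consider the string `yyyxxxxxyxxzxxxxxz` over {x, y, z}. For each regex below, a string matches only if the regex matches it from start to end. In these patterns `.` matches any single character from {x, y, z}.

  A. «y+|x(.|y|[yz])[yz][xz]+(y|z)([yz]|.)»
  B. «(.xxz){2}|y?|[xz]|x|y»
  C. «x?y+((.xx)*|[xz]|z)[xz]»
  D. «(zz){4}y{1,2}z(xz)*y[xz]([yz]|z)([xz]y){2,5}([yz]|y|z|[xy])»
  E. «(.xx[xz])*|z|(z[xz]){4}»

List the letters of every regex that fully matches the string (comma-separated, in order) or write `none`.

C

A → no match
B → no match
C → match
D → no match — must start with `zz`
E → no match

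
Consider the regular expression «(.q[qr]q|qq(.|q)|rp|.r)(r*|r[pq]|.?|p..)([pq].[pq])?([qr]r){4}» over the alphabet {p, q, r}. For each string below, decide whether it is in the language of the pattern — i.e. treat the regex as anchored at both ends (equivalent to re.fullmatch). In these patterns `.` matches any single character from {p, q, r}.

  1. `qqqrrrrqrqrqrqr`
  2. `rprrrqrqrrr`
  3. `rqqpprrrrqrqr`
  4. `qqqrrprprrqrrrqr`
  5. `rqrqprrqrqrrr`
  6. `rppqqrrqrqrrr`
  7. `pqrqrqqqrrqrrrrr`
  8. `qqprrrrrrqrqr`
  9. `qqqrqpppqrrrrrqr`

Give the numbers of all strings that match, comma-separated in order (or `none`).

1 → match
2 → match
3 → no match
4 → match
5 → match
6 → match
7 → match
8 → match
9 → match

1, 2, 4, 5, 6, 7, 8, 9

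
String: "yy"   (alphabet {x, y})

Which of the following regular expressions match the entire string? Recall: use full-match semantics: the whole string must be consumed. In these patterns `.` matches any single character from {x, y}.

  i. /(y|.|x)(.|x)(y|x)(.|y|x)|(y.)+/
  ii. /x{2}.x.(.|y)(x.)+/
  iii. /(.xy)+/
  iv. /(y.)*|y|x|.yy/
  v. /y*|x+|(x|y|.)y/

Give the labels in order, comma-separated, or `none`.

i, iv, v

i → match
ii → no match — must start with "x"
iii → no match — must end with "xy"
iv → match
v → match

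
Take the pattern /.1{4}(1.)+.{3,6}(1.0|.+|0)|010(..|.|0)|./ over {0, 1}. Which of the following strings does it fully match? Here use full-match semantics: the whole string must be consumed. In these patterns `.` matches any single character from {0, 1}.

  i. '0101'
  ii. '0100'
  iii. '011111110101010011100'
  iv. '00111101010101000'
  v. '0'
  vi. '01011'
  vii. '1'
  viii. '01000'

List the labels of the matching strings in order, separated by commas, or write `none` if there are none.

i, ii, iii, v, vi, vii, viii

i → match
ii → match
iii → match
iv → no match
v → match
vi → match
vii → match
viii → match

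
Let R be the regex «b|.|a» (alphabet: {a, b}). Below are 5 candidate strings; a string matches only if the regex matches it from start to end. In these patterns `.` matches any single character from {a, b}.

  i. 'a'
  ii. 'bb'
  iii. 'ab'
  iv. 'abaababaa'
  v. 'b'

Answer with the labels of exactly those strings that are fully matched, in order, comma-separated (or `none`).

i, v

i. 'a' → match
ii. 'bb' → no match
iii. 'ab' → no match
iv. 'abaababaa' → no match
v. 'b' → match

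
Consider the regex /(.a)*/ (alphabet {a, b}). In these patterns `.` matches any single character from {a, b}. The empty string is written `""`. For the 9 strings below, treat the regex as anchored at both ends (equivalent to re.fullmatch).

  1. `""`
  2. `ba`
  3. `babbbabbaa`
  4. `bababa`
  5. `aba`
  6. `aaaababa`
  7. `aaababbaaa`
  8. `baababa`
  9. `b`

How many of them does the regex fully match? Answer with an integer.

4

1 → match
2 → match
3 → no match
4 → match
5 → no match
6 → match
7 → no match
8 → no match
9 → no match
Total matched: 4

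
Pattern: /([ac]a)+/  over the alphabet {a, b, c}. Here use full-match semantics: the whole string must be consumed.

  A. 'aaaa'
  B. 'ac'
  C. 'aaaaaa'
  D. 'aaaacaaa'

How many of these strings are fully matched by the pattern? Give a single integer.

A → match
B → no match — must end with 'a'
C → match
D → match
Total matched: 3

3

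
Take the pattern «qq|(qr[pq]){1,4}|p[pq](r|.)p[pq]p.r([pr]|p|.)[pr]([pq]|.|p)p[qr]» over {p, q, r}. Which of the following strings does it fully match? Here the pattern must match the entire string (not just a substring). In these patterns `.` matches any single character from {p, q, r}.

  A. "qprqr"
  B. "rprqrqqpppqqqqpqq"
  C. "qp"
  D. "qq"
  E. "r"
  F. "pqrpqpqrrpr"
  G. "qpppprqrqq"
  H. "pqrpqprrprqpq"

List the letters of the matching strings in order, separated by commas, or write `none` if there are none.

D, H

A → no match
B → no match
C → no match
D → match
E → no match
F → no match
G → no match
H → match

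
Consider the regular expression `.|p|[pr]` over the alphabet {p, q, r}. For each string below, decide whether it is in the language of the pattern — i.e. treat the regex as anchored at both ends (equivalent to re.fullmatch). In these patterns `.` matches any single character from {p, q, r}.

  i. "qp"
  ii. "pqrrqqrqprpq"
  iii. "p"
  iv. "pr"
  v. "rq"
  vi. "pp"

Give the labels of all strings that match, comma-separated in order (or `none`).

iii

i. "qp" → no match
ii. "pqrrqqrqprpq" → no match
iii. "p" → match
iv. "pr" → no match
v. "rq" → no match
vi. "pp" → no match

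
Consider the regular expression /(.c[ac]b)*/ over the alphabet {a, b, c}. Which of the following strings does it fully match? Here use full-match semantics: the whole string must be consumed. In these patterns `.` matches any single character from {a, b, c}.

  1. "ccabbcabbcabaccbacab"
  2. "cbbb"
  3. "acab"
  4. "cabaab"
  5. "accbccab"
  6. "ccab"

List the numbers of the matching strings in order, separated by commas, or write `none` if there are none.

1 → match
2 → no match
3 → match
4 → no match
5 → match
6 → match

1, 3, 5, 6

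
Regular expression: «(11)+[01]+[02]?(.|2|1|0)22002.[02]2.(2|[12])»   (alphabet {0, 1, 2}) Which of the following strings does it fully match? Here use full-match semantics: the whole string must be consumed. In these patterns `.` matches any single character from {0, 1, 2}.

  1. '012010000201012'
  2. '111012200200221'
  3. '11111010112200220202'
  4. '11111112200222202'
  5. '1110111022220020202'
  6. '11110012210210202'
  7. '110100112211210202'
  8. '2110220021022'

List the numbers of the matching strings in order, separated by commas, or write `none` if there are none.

2, 3, 4

1 → no match — must start with '11'
2 → match
3 → match
4 → match
5 → no match
6 → no match
7 → no match
8 → no match — must start with '11'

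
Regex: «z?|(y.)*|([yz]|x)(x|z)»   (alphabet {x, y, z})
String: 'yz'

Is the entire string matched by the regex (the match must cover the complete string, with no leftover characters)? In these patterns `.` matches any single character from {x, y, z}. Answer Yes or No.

Yes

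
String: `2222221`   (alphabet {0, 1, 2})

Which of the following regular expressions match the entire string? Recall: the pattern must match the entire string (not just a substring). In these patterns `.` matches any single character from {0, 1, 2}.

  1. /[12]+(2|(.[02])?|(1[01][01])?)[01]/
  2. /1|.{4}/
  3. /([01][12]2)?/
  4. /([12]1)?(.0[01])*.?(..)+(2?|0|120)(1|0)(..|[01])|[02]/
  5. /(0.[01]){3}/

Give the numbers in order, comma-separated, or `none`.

1 → match
2 → no match
3 → no match
4 → no match
5 → no match — must start with `0`

1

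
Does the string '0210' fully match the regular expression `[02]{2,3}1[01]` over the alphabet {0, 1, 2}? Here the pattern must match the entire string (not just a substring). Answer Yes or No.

Yes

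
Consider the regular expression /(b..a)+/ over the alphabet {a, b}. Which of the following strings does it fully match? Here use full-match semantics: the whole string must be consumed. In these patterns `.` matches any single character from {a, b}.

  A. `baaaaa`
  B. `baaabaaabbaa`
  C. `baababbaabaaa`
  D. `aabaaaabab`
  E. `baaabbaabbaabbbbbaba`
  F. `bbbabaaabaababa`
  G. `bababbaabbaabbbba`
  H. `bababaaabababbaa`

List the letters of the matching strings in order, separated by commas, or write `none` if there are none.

B, H

A → no match
B → match
C → no match
D → no match — must start with `b`
E → no match
F → no match
G → no match
H → match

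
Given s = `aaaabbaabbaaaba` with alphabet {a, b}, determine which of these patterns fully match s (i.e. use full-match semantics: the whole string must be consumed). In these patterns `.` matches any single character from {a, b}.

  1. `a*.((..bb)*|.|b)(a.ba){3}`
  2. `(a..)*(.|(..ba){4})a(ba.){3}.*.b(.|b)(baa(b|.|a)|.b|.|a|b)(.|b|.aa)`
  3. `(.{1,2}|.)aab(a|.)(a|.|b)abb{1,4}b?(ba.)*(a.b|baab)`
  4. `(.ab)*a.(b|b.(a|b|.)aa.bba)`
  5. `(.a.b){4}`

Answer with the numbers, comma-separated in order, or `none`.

1 → match
2 → no match
3 → no match
4 → no match
5 → no match — must end with `b`

1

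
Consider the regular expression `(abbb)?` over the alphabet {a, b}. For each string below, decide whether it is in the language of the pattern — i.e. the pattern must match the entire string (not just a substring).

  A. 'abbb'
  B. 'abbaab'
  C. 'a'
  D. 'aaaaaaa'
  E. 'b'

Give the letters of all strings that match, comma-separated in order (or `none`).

A

A → match
B → no match
C → no match
D → no match
E → no match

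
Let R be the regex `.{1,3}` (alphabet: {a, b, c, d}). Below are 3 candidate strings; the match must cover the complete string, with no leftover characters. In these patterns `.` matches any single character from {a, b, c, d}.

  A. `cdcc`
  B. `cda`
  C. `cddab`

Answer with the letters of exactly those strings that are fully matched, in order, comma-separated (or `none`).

A → no match
B → match
C → no match

B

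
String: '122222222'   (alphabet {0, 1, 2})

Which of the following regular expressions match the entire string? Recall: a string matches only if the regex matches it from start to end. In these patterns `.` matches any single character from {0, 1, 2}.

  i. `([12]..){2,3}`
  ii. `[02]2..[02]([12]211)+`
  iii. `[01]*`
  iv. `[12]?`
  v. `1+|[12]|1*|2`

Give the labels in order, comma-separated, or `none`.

i → match
ii → no match — must end with '211'
iii → no match
iv → no match
v → no match

i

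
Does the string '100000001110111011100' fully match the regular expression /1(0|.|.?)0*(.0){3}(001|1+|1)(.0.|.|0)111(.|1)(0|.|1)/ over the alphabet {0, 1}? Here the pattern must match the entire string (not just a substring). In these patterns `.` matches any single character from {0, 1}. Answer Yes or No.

No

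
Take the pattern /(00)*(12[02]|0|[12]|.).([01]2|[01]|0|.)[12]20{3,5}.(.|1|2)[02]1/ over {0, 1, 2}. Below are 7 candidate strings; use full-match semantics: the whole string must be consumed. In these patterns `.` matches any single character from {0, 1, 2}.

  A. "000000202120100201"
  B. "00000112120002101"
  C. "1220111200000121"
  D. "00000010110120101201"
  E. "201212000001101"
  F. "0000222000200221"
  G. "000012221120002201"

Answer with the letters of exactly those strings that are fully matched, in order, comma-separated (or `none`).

A → no match
B → match
C → no match
D → no match
E → match
F → no match
G → match

B, E, G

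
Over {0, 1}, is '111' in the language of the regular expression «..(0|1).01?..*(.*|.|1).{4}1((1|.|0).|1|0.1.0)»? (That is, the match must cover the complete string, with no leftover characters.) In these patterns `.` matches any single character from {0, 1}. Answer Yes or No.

No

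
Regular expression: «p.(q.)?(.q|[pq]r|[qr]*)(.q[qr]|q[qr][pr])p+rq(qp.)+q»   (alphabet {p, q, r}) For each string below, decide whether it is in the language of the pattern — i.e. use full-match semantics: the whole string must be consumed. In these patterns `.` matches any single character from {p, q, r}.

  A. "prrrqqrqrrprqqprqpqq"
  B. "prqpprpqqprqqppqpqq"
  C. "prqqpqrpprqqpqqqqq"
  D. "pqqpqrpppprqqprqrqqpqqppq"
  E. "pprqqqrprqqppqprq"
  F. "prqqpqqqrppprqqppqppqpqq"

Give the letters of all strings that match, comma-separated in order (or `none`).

A, B, E, F

A → match
B → match
C → no match
D → no match
E → match
F → match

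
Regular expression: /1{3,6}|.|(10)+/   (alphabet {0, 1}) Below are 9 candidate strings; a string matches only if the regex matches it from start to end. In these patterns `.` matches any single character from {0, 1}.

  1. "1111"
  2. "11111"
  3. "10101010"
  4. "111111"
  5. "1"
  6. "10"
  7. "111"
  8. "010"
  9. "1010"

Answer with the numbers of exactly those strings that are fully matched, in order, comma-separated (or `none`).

1, 2, 3, 4, 5, 6, 7, 9

1 → match
2 → match
3 → match
4 → match
5 → match
6 → match
7 → match
8 → no match
9 → match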